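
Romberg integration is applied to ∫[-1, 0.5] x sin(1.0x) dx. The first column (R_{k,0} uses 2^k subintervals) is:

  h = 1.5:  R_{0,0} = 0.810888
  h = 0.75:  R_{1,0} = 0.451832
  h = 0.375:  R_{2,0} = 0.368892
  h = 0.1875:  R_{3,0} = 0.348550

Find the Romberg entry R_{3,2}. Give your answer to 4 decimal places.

0.3418

Richardson extrapolation on the trapezoidal column (denominator 4−1=3):
R_{2,1} = 0.368892 + (0.368892 − 0.451832)/3 = 0.341245
R_{3,1} = 0.348550 + (0.348550 − 0.368892)/3 = 0.341769
R_{3,2} = 0.341769 + (0.341769 − 0.341245)/15 = 0.341804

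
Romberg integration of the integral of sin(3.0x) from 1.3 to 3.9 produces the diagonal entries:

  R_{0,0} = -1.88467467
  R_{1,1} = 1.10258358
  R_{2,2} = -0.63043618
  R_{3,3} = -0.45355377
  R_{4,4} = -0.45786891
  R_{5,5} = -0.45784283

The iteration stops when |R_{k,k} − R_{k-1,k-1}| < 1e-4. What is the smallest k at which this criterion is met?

|R_{1,1} − R_{0,0}| = 2.98725825 ≥ 1e-4
|R_{2,2} − R_{1,1}| = 1.73301976 ≥ 1e-4
|R_{3,3} − R_{2,2}| = 0.17688241 ≥ 1e-4
|R_{4,4} − R_{3,3}| = 0.00431514 ≥ 1e-4
|R_{5,5} − R_{4,4}| = 0.00002608 < 1e-4

k = 5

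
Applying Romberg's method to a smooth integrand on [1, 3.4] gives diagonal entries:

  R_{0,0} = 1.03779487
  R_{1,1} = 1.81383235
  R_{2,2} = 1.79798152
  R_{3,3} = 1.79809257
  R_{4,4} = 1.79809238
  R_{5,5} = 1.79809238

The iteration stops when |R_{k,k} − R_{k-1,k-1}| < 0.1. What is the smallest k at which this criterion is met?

k = 2

|R_{1,1} − R_{0,0}| = 0.77603748 ≥ 0.1
|R_{2,2} − R_{1,1}| = 0.01585083 < 0.1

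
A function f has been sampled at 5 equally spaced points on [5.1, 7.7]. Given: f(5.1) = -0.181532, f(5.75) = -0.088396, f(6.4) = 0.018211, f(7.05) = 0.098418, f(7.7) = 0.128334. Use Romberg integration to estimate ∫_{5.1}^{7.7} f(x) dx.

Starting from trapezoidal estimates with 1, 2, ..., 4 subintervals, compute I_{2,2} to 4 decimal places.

0.0048

I_{0,0} (trapezoid, 1 panel, h=2.6000): -0.069157
I_{1,0} (trapezoid, 2 panels, h=1.3000): -0.010904
I_{2,0} (trapezoid, 4 panels, h=0.6500): 0.001062
I_{1,1} = -0.010904 + (-0.010904 − (-0.069157))/3 = 0.008514
I_{2,1} = 0.001062 + (0.001062 − (-0.010904))/3 = 0.005051
I_{2,2} = 0.005051 + (0.005051 − 0.008514)/15 = 0.004820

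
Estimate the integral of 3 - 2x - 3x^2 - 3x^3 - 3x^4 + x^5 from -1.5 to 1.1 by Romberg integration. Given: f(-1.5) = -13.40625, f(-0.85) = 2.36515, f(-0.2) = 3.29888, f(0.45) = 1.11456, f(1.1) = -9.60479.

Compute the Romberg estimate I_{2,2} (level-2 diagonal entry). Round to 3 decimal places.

-0.293

I_{0,0} (trapezoid, 1 panel, h=2.6000): -29.91435
I_{1,0} (trapezoid, 2 panels, h=1.3000): -10.66863
I_{2,0} (trapezoid, 4 panels, h=0.6500): -3.07250
I_{1,1} = -10.66863 + (-10.66863 − (-29.91435))/3 = -4.25339
I_{2,1} = -3.07250 + (-3.07250 − (-10.66863))/3 = -0.54046
I_{2,2} = -0.54046 + (-0.54046 − (-4.25339))/15 = -0.29293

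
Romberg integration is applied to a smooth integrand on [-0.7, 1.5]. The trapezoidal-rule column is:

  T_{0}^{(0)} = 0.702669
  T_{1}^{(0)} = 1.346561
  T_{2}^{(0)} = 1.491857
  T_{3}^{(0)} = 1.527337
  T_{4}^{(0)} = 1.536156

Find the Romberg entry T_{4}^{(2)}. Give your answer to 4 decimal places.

T_{3}^{(1)} = (4·1.527337 − 1.491857) / 3 = 1.539164
T_{4}^{(1)} = 1.536156 + (1.536156 − 1.527337)/3 = 1.539096
T_{4}^{(2)} = (16·1.539096 − 1.539164) / 15 = 1.539091

1.5391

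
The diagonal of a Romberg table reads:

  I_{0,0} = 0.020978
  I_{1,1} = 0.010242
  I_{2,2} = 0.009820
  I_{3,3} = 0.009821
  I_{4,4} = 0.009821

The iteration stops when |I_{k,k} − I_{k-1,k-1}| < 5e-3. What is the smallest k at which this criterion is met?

|I_{1,1} − I_{0,0}| = 0.010736 ≥ 5e-3
|I_{2,2} − I_{1,1}| = 0.000422 < 5e-3

k = 2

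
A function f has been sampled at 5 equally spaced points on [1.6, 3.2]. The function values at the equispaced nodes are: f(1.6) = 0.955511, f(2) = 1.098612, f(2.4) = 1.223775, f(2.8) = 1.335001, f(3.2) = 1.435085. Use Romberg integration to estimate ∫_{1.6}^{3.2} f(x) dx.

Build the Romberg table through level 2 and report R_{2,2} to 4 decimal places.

R_{0,0} (trapezoid, 1 panel, h=1.6000): 1.912477
R_{1,0} (trapezoid, 2 panels, h=0.8000): 1.935258
R_{2,0} (trapezoid, 4 panels, h=0.4000): 1.941074
R_{1,1} = 1.935258 + (1.935258 − 1.912477)/3 = 1.942852
R_{2,1} = 1.941074 + (1.941074 − 1.935258)/3 = 1.943013
R_{2,2} = 1.943013 + (1.943013 − 1.942852)/15 = 1.943024

1.9430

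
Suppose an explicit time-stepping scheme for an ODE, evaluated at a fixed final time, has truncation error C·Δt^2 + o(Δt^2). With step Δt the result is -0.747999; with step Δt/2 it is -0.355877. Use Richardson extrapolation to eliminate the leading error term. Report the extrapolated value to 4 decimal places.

-0.2252

The leading error scales as Δt^2; refining by a factor of 2 reduces it by 2^2 = 4.
Extrapolated value = (4·A(Δt/2) − A(Δt)) / (4 − 1)
= (4·(-0.355877) − (-0.747999)) / 3
= -0.675509 / 3 = -0.225170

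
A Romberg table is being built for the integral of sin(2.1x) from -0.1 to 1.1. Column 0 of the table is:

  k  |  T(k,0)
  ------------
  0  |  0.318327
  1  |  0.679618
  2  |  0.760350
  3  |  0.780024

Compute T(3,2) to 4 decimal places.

0.7865

Richardson extrapolation on the trapezoidal column (denominator 4−1=3):
T(2,1) = 0.760350 + (0.760350 − 0.679618)/3 = 0.787261
T(3,1) = 0.780024 + (0.780024 − 0.760350)/3 = 0.786582
T(3,2) = (16·0.786582 − 0.787261) / 15 = 0.786537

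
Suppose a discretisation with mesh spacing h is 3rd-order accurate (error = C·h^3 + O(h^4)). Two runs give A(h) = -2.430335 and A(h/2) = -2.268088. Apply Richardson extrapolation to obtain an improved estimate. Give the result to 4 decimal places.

-2.2449

The leading error scales as h^3; refining by a factor of 2 reduces it by 2^3 = 8.
Extrapolated value = (8·A(h/2) − A(h)) / (8 − 1)
= (8·(-2.268088) − (-2.430335)) / 7
= -15.714369 / 7 = -2.244910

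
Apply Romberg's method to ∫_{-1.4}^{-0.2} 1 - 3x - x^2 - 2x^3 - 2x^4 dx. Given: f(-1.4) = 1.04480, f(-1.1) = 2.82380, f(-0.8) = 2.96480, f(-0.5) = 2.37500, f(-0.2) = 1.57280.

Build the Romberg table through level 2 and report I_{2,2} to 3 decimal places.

2.937

I_{0,0} (trapezoid, 1 panel, h=1.2000): 1.57056
I_{1,0} (trapezoid, 2 panels, h=0.6000): 2.56416
I_{2,0} (trapezoid, 4 panels, h=0.3000): 2.84172
I_{1,1} = 2.56416 + (2.56416 − 1.57056)/3 = 2.89536
I_{2,1} = 2.84172 + (2.84172 − 2.56416)/3 = 2.93424
I_{2,2} = 2.93424 + (2.93424 − 2.89536)/15 = 2.93683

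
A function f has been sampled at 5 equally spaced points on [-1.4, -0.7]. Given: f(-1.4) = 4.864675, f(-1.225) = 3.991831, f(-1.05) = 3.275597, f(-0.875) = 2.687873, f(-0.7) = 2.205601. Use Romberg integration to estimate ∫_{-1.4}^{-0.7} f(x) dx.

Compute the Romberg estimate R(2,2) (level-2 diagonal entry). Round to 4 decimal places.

2.3532

R(0,0) (trapezoid, 1 panel, h=0.7000): 2.474597
R(1,0) (trapezoid, 2 panels, h=0.3500): 2.383757
R(2,0) (trapezoid, 4 panels, h=0.1750): 2.360827
R(1,1) = 2.383757 + (2.383757 − 2.474597)/3 = 2.353477
R(2,1) = 2.360827 + (2.360827 − 2.383757)/3 = 2.353184
R(2,2) = 2.353184 + (2.353184 − 2.353477)/15 = 2.353164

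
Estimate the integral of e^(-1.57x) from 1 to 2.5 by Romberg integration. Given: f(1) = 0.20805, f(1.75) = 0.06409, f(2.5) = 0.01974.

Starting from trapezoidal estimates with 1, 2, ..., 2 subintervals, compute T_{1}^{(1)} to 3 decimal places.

0.121

T_{0}^{(0)} (trapezoid, 1 panel, h=1.5000): 0.17084
T_{1}^{(0)} (trapezoid, 2 panels, h=0.7500): 0.13349
T_{1}^{(1)} = 0.13349 + (0.13349 − 0.17084)/3 = 0.12104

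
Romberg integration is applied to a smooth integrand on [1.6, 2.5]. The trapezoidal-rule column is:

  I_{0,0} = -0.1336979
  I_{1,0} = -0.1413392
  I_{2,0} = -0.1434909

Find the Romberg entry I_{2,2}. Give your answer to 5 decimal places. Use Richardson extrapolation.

-0.14423

I_{1,1} = -0.1413392 + (-0.1413392 − (-0.1336979))/3 = -0.1438863
I_{2,1} = -0.1434909 + (-0.1434909 − (-0.1413392))/3 = -0.1442081
I_{2,2} = (16·(-0.1442081) − (-0.1438863)) / 15 = -0.1442296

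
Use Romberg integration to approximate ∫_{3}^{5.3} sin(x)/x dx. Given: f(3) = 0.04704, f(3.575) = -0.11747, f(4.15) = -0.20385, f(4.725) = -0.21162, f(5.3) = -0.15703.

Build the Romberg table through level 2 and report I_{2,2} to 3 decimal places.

I_{0,0} (trapezoid, 1 panel, h=2.3000): -0.12649
I_{1,0} (trapezoid, 2 panels, h=1.1500): -0.29767
I_{2,0} (trapezoid, 4 panels, h=0.5750): -0.33806
I_{1,1} = -0.29767 + (-0.29767 − (-0.12649))/3 = -0.35473
I_{2,1} = -0.33806 + (-0.33806 − (-0.29767))/3 = -0.35152
I_{2,2} = -0.35152 + (-0.35152 − (-0.35473))/15 = -0.35131

-0.351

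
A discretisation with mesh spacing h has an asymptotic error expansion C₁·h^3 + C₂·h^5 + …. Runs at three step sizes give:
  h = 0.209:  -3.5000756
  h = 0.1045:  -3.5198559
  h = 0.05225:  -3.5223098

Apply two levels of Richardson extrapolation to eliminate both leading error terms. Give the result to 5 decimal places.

First eliminate the h^3 term (factor 2^3 = 8):
  B₁ = (8·(-3.5198559) − (-3.5000756))/7 = -3.5226817
  B₂ = (8·(-3.5223098) − (-3.5198559))/7 = -3.5226604
Then eliminate the h^5 term (factor 2^5 = 32):
  (32·(-3.5226604) − (-3.5226817))/31 = -3.5226597

-3.52266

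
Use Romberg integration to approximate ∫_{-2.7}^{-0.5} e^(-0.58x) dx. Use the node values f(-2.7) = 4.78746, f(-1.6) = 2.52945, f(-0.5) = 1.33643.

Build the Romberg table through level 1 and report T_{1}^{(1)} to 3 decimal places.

5.955

T_{0}^{(0)} (trapezoid, 1 panel, h=2.2000): 6.73628
T_{1}^{(0)} (trapezoid, 2 panels, h=1.1000): 6.15053
T_{1}^{(1)} = 6.15053 + (6.15053 − 6.73628)/3 = 5.95528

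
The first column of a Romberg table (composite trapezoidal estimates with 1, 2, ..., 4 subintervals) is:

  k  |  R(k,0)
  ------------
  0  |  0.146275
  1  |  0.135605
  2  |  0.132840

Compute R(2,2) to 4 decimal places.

0.1319

R(1,1) = 0.135605 + (0.135605 − 0.146275)/3 = 0.132048
R(2,1) = 0.132840 + (0.132840 − 0.135605)/3 = 0.131918
R(2,2) = (16·0.131918 − 0.132048) / 15 = 0.131909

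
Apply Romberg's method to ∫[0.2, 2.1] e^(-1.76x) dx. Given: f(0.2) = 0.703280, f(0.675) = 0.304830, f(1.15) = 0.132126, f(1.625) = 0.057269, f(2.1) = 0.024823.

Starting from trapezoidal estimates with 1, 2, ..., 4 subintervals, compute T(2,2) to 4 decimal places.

T(0,0) (trapezoid, 1 panel, h=1.9000): 0.691698
T(1,0) (trapezoid, 2 panels, h=0.9500): 0.471369
T(2,0) (trapezoid, 4 panels, h=0.4750): 0.407681
T(1,1) = 0.471369 + (0.471369 − 0.691698)/3 = 0.397926
T(2,1) = 0.407681 + (0.407681 − 0.471369)/3 = 0.386452
T(2,2) = 0.386452 + (0.386452 − 0.397926)/15 = 0.385687

0.3857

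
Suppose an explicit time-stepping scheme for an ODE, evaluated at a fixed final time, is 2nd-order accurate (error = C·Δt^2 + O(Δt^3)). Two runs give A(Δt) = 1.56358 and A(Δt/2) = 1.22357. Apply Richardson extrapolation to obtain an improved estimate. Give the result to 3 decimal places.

1.110

The leading error scales as Δt^2; refining by a factor of 2 reduces it by 2^2 = 4.
Extrapolated value = (4·A(Δt/2) − A(Δt)) / (4 − 1)
= (4·1.22357 − 1.56358) / 3
= 3.33070 / 3 = 1.11023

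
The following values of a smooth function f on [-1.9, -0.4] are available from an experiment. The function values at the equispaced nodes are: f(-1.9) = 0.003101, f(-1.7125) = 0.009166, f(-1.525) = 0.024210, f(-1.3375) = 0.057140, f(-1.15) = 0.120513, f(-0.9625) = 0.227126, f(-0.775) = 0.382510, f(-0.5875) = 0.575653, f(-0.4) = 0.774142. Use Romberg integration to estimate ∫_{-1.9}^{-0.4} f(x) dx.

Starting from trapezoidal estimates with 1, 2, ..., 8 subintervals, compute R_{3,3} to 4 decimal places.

R_{0,0} (trapezoid, 1 panel, h=1.5000): 0.582932
R_{1,0} (trapezoid, 2 panels, h=0.7500): 0.381851
R_{2,0} (trapezoid, 4 panels, h=0.3750): 0.343445
R_{3,0} (trapezoid, 8 panels, h=0.1875): 0.334676
R_{1,1} = 0.381851 + (0.381851 − 0.582932)/3 = 0.314824
R_{2,1} = 0.343445 + (0.343445 − 0.381851)/3 = 0.330643
R_{3,1} = 0.334676 + (0.334676 − 0.343445)/3 = 0.331753
R_{2,2} = 0.330643 + (0.330643 − 0.314824)/15 = 0.331698
R_{3,2} = 0.331753 + (0.331753 − 0.330643)/15 = 0.331827
R_{3,3} = 0.331827 + (0.331827 − 0.331698)/63 = 0.331829

0.3318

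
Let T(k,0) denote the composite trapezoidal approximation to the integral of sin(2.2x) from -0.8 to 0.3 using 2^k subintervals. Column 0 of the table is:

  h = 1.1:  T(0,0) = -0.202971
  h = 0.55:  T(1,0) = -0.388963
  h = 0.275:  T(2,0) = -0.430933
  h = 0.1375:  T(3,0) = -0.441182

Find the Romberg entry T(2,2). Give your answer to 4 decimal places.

Richardson extrapolation on the trapezoidal column (denominator 4−1=3):
T(1,1) = -0.388963 + (-0.388963 − (-0.202971))/3 = -0.450960
T(2,1) = (4·(-0.430933) − (-0.388963)) / 3 = -0.444923
T(2,2) = (16·(-0.444923) − (-0.450960)) / 15 = -0.444521

-0.4445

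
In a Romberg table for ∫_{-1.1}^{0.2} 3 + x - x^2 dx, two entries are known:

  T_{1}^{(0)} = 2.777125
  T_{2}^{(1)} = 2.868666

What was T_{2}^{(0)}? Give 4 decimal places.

From T_{2}^{(1)} = (4·T_{2}^{(0)} − T_{1}^{(0)})/3, solve for T_{2}^{(0)}:
4·T_{2}^{(0)} = 3·2.868666 + 2.777125 = 11.383123
T_{2}^{(0)} = 2.845781

2.8458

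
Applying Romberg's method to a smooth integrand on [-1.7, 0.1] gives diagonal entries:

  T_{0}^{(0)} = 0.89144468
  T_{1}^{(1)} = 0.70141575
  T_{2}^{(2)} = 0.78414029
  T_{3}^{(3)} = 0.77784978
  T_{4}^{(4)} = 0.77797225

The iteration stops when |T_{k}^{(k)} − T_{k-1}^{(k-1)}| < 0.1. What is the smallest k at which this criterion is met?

k = 2

|T_{1}^{(1)} − T_{0}^{(0)}| = 0.19002893 ≥ 0.1
|T_{2}^{(2)} − T_{1}^{(1)}| = 0.08272454 < 0.1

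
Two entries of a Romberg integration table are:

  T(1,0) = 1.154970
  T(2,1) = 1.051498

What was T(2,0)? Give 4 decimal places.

1.0774

From T(2,1) = (4·T(2,0) − T(1,0))/3, solve for T(2,0):
4·T(2,0) = 3·1.051498 + 1.154970 = 4.309464
T(2,0) = 1.077366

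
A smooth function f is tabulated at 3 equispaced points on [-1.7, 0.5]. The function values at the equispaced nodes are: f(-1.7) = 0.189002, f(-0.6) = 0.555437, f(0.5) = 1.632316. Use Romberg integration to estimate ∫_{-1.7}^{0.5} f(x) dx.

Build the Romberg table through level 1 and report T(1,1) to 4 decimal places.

T(0,0) (trapezoid, 1 panel, h=2.2000): 2.003450
T(1,0) (trapezoid, 2 panels, h=1.1000): 1.612706
T(1,1) = 1.612706 + (1.612706 − 2.003450)/3 = 1.482458

1.4825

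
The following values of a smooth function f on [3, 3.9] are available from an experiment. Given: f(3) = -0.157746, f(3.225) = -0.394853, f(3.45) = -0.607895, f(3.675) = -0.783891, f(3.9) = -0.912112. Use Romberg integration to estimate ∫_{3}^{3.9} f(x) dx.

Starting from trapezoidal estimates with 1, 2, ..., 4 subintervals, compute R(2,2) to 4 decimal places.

-0.5250

R(0,0) (trapezoid, 1 panel, h=0.9000): -0.481436
R(1,0) (trapezoid, 2 panels, h=0.4500): -0.514271
R(2,0) (trapezoid, 4 panels, h=0.2250): -0.522353
R(1,1) = -0.514271 + (-0.514271 − (-0.481436))/3 = -0.525216
R(2,1) = -0.522353 + (-0.522353 − (-0.514271))/3 = -0.525047
R(2,2) = -0.525047 + (-0.525047 − (-0.525216))/15 = -0.525036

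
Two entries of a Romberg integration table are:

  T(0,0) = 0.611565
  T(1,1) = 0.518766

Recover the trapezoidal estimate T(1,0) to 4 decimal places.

From T(1,1) = (4·T(1,0) − T(0,0))/3, solve for T(1,0):
4·T(1,0) = 3·0.518766 + 0.611565 = 2.167863
T(1,0) = 0.541966

0.5420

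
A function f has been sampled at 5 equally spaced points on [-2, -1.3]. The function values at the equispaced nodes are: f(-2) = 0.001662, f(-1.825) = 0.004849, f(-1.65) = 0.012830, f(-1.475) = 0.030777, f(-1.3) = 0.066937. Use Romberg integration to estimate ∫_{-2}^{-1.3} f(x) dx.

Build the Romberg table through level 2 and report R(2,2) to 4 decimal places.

R(0,0) (trapezoid, 1 panel, h=0.7000): 0.024010
R(1,0) (trapezoid, 2 panels, h=0.3500): 0.016495
R(2,0) (trapezoid, 4 panels, h=0.1750): 0.014482
R(1,1) = 0.016495 + (0.016495 − 0.024010)/3 = 0.013990
R(2,1) = 0.014482 + (0.014482 − 0.016495)/3 = 0.013811
R(2,2) = 0.013811 + (0.013811 − 0.013990)/15 = 0.013799

0.0138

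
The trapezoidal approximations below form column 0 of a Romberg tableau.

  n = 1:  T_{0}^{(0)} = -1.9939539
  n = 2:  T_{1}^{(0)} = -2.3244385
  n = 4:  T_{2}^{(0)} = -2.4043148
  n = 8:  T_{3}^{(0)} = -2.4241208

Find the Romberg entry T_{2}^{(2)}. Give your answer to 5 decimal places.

-2.43070

T_{1}^{(1)} = -2.3244385 + (-2.3244385 − (-1.9939539))/3 = -2.4346000
T_{2}^{(1)} = -2.4043148 + (-2.4043148 − (-2.3244385))/3 = -2.4309402
T_{2}^{(2)} = (16·(-2.4309402) − (-2.4346000)) / 15 = -2.4306962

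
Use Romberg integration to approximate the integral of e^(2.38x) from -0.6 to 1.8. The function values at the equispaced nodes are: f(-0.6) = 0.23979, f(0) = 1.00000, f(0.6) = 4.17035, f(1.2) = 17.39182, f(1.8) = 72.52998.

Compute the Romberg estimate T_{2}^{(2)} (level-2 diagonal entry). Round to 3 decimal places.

30.613

T_{0}^{(0)} (trapezoid, 1 panel, h=2.4000): 87.32372
T_{1}^{(0)} (trapezoid, 2 panels, h=1.2000): 48.66628
T_{2}^{(0)} (trapezoid, 4 panels, h=0.6000): 35.36823
T_{1}^{(1)} = 48.66628 + (48.66628 − 87.32372)/3 = 35.78047
T_{2}^{(1)} = 35.36823 + (35.36823 − 48.66628)/3 = 30.93555
T_{2}^{(2)} = 30.93555 + (30.93555 − 35.78047)/15 = 30.61256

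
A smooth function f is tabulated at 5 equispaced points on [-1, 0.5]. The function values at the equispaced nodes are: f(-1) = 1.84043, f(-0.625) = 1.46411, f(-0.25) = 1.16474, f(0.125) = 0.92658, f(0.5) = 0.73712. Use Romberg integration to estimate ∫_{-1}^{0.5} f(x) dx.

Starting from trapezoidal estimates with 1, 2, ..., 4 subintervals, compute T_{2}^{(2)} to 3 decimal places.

T_{0}^{(0)} (trapezoid, 1 panel, h=1.5000): 1.93316
T_{1}^{(0)} (trapezoid, 2 panels, h=0.7500): 1.84014
T_{2}^{(0)} (trapezoid, 4 panels, h=0.3750): 1.81658
T_{1}^{(1)} = 1.84014 + (1.84014 − 1.93316)/3 = 1.80913
T_{2}^{(1)} = 1.81658 + (1.81658 − 1.84014)/3 = 1.80873
T_{2}^{(2)} = 1.80873 + (1.80873 − 1.80913)/15 = 1.80870

1.809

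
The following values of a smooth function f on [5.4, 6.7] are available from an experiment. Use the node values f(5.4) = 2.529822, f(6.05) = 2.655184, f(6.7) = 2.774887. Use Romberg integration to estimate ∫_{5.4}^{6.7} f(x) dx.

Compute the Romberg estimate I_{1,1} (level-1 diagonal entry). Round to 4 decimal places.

I_{0,0} (trapezoid, 1 panel, h=1.3000): 3.448061
I_{1,0} (trapezoid, 2 panels, h=0.6500): 3.449900
I_{1,1} = 3.449900 + (3.449900 − 3.448061)/3 = 3.450513

3.4505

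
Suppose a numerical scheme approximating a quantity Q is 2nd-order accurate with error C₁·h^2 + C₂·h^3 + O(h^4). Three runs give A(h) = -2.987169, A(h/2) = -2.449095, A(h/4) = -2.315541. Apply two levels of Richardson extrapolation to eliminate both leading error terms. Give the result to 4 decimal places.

First eliminate the h^2 term (factor 2^2 = 4):
  B₁ = (4·(-2.449095) − (-2.987169))/3 = -2.269737
  B₂ = (4·(-2.315541) − (-2.449095))/3 = -2.271023
Then eliminate the h^3 term (factor 2^3 = 8):
  (8·(-2.271023) − (-2.269737))/7 = -2.271207

-2.2712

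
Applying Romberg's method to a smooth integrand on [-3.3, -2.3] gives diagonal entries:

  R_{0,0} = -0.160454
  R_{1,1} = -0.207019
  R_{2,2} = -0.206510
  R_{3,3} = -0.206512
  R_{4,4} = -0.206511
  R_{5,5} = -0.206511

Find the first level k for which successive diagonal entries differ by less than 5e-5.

|R_{1,1} − R_{0,0}| = 0.046565 ≥ 5e-5
|R_{2,2} − R_{1,1}| = 0.000509 ≥ 5e-5
|R_{3,3} − R_{2,2}| = 0.000002 < 5e-5

k = 3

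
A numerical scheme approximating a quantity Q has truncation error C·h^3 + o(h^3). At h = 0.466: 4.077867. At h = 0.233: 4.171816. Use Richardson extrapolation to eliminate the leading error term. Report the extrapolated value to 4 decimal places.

4.1852

Extrapolated value = (8·A(h/2) − A(h)) / (8 − 1)
= (8·4.171816 − 4.077867) / 7
= 29.296661 / 7 = 4.185237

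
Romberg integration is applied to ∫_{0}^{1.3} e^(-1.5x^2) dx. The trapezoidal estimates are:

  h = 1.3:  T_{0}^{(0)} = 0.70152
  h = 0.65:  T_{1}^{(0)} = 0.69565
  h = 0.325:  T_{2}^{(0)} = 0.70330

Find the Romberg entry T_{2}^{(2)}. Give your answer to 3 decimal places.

0.707

T_{1}^{(1)} = (4·0.69565 − 0.70152) / 3 = 0.69369
T_{2}^{(1)} = (4·0.70330 − 0.69565) / 3 = 0.70585
T_{2}^{(2)} = (16·0.70585 − 0.69369) / 15 = 0.70666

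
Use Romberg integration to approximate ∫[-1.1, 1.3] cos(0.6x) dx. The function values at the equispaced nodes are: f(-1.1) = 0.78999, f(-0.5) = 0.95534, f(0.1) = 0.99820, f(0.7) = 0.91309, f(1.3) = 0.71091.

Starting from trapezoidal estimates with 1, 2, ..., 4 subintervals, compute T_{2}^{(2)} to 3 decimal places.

T_{0}^{(0)} (trapezoid, 1 panel, h=2.4000): 1.80108
T_{1}^{(0)} (trapezoid, 2 panels, h=1.2000): 2.09838
T_{2}^{(0)} (trapezoid, 4 panels, h=0.6000): 2.17025
T_{1}^{(1)} = 2.09838 + (2.09838 − 1.80108)/3 = 2.19748
T_{2}^{(1)} = 2.17025 + (2.17025 − 2.09838)/3 = 2.19421
T_{2}^{(2)} = 2.19421 + (2.19421 − 2.19748)/15 = 2.19399

2.194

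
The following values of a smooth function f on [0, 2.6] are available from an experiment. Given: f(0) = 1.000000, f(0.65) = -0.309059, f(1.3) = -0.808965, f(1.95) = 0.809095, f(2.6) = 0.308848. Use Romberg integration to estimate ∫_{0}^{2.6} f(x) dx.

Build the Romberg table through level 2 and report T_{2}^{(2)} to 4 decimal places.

T_{0}^{(0)} (trapezoid, 1 panel, h=2.6000): 1.701502
T_{1}^{(0)} (trapezoid, 2 panels, h=1.3000): -0.200903
T_{2}^{(0)} (trapezoid, 4 panels, h=0.6500): 0.224572
T_{1}^{(1)} = -0.200903 + (-0.200903 − 1.701502)/3 = -0.835038
T_{2}^{(1)} = 0.224572 + (0.224572 − (-0.200903))/3 = 0.366397
T_{2}^{(2)} = 0.366397 + (0.366397 − (-0.835038))/15 = 0.446493

0.4465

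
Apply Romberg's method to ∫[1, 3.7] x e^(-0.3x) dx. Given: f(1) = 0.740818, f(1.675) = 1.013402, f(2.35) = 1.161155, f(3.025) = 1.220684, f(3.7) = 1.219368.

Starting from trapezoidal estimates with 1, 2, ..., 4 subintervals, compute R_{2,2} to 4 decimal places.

R_{0,0} (trapezoid, 1 panel, h=2.7000): 2.646251
R_{1,0} (trapezoid, 2 panels, h=1.3500): 2.890685
R_{2,0} (trapezoid, 4 panels, h=0.6750): 2.953350
R_{1,1} = 2.890685 + (2.890685 − 2.646251)/3 = 2.972163
R_{2,1} = 2.953350 + (2.953350 − 2.890685)/3 = 2.974238
R_{2,2} = 2.974238 + (2.974238 − 2.972163)/15 = 2.974376

2.9744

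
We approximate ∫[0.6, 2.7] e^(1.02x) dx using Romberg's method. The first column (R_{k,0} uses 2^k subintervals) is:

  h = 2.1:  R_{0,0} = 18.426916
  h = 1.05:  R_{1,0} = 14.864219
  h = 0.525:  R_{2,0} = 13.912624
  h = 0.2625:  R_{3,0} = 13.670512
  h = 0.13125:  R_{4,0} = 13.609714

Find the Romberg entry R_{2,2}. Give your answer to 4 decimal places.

Richardson extrapolation on the trapezoidal column (denominator 4−1=3):
R_{1,1} = 14.864219 + (14.864219 − 18.426916)/3 = 13.676653
R_{2,1} = (4·13.912624 − 14.864219) / 3 = 13.595426
R_{2,2} = 13.595426 + (13.595426 − 13.676653)/15 = 13.590011

13.5900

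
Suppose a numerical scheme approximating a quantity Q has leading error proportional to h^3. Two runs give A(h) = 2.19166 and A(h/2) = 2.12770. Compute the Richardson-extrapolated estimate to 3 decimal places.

2.119

The leading error scales as h^3; refining by a factor of 2 reduces it by 2^3 = 8.
Extrapolated value = (8·A(h/2) − A(h)) / (8 − 1)
= (8·2.12770 − 2.19166) / 7
= 14.82994 / 7 = 2.11856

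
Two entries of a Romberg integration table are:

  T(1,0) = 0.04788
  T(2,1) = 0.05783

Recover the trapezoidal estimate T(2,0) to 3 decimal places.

0.055

From T(2,1) = (4·T(2,0) − T(1,0))/3, solve for T(2,0):
4·T(2,0) = 3·0.05783 + 0.04788 = 0.22137
T(2,0) = 0.05534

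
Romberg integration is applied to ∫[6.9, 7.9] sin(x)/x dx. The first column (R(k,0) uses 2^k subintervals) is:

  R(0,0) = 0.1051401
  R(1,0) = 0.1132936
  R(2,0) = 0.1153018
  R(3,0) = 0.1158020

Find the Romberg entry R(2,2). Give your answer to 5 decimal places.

Richardson extrapolation on the trapezoidal column (denominator 4−1=3):
R(1,1) = (4·0.1132936 − 0.1051401) / 3 = 0.1160114
R(2,1) = (4·0.1153018 − 0.1132936) / 3 = 0.1159712
R(2,2) = (16·0.1159712 − 0.1160114) / 15 = 0.1159685
(Column j=1 coincides with Simpson's rule on the same nodes.)

0.11597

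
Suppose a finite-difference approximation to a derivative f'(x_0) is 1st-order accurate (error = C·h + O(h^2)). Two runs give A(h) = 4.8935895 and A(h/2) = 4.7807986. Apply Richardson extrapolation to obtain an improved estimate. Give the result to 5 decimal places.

The leading error scales as h; refining by a factor of 2 reduces it by 2^1 = 2.
Extrapolated value = (2·A(h/2) − A(h)) / (2 − 1)
= (2·4.7807986 − 4.8935895) / 1
= 4.6680077 / 1 = 4.6680077

4.66801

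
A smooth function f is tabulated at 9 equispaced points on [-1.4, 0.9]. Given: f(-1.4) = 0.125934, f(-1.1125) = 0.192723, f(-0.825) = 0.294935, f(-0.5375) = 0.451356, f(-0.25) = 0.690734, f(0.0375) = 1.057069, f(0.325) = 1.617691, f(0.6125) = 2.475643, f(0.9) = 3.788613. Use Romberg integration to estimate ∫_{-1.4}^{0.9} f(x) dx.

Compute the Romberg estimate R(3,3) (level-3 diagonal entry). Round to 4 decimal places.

R(0,0) (trapezoid, 1 panel, h=2.3000): 4.501729
R(1,0) (trapezoid, 2 panels, h=1.1500): 3.045209
R(2,0) (trapezoid, 4 panels, h=0.5750): 2.622364
R(3,0) (trapezoid, 8 panels, h=0.2875): 2.512010
R(1,1) = 3.045209 + (3.045209 − 4.501729)/3 = 2.559702
R(2,1) = 2.622364 + (2.622364 − 3.045209)/3 = 2.481416
R(3,1) = 2.512010 + (2.512010 − 2.622364)/3 = 2.475225
R(2,2) = 2.481416 + (2.481416 − 2.559702)/15 = 2.476197
R(3,2) = 2.475225 + (2.475225 − 2.481416)/15 = 2.474812
R(3,3) = 2.474812 + (2.474812 − 2.476197)/63 = 2.474790

2.4748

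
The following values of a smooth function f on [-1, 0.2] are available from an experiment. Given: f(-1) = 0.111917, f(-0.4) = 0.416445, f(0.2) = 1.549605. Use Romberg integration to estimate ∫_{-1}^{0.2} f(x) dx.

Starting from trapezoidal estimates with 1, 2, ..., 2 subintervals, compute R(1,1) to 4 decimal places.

R(0,0) (trapezoid, 1 panel, h=1.2000): 0.996913
R(1,0) (trapezoid, 2 panels, h=0.6000): 0.748324
R(1,1) = 0.748324 + (0.748324 − 0.996913)/3 = 0.665461

0.6655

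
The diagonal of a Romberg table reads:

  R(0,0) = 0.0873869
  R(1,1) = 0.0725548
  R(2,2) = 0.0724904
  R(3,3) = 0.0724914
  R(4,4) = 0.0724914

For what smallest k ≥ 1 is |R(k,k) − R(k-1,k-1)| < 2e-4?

|R(1,1) − R(0,0)| = 0.0148321 ≥ 2e-4
|R(2,2) − R(1,1)| = 0.0000644 < 2e-4

k = 2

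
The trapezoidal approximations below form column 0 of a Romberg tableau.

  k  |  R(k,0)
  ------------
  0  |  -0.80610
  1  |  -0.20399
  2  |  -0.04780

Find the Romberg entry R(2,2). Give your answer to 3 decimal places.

R(1,1) = -0.20399 + (-0.20399 − (-0.80610))/3 = -0.00329
R(2,1) = (4·(-0.04780) − (-0.20399)) / 3 = 0.00426
R(2,2) = 0.00426 + (0.00426 − (-0.00329))/15 = 0.00476

0.005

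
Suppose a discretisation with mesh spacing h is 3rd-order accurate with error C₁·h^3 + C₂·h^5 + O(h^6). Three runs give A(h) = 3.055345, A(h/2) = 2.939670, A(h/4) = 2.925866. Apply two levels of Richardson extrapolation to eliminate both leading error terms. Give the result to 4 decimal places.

First eliminate the h^3 term (factor 2^3 = 8):
  B₁ = (8·2.939670 − 3.055345)/7 = 2.923145
  B₂ = (8·2.925866 − 2.939670)/7 = 2.923894
Then eliminate the h^5 term (factor 2^5 = 32):
  (32·2.923894 − 2.923145)/31 = 2.923918

2.9239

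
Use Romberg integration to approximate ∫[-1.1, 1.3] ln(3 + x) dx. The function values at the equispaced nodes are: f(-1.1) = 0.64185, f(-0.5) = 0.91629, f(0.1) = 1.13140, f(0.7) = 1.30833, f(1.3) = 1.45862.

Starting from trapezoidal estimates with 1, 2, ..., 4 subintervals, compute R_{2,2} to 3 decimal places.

2.652

R_{0,0} (trapezoid, 1 panel, h=2.4000): 2.52056
R_{1,0} (trapezoid, 2 panels, h=1.2000): 2.61796
R_{2,0} (trapezoid, 4 panels, h=0.6000): 2.64375
R_{1,1} = 2.61796 + (2.61796 − 2.52056)/3 = 2.65043
R_{2,1} = 2.64375 + (2.64375 − 2.61796)/3 = 2.65235
R_{2,2} = 2.65235 + (2.65235 − 2.65043)/15 = 2.65248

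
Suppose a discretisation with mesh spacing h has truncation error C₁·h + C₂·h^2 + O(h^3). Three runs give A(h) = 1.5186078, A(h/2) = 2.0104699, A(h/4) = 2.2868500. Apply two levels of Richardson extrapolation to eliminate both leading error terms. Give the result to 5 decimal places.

2.58353

First eliminate the h term (factor 2^1 = 2):
  B₁ = (2·2.0104699 − 1.5186078)/1 = 2.5023320
  B₂ = (2·2.2868500 − 2.0104699)/1 = 2.5632301
Then eliminate the h^2 term (factor 2^2 = 4):
  (4·2.5632301 − 2.5023320)/3 = 2.5835295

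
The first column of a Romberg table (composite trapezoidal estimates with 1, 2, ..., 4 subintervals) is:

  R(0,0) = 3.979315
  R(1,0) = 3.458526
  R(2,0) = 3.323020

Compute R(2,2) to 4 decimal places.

Richardson extrapolation on the trapezoidal column (denominator 4−1=3):
R(1,1) = 3.458526 + (3.458526 − 3.979315)/3 = 3.284930
R(2,1) = (4·3.323020 − 3.458526) / 3 = 3.277851
R(2,2) = (16·3.277851 − 3.284930) / 15 = 3.277379

3.2774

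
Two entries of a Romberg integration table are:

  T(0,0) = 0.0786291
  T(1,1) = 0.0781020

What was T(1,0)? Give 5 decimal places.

From T(1,1) = (4·T(1,0) − T(0,0))/3, solve for T(1,0):
4·T(1,0) = 3·0.0781020 + 0.0786291 = 0.3129351
T(1,0) = 0.0782338

0.07823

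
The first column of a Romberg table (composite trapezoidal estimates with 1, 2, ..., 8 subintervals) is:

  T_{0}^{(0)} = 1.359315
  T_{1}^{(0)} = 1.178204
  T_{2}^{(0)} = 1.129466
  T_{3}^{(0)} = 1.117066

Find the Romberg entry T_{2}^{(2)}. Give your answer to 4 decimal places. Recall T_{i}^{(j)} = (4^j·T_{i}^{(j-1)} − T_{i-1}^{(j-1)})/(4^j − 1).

1.1129

T_{1}^{(1)} = (4·1.178204 − 1.359315) / 3 = 1.117834
T_{2}^{(1)} = (4·1.129466 − 1.178204) / 3 = 1.113220
T_{2}^{(2)} = 1.113220 + (1.113220 − 1.117834)/15 = 1.112912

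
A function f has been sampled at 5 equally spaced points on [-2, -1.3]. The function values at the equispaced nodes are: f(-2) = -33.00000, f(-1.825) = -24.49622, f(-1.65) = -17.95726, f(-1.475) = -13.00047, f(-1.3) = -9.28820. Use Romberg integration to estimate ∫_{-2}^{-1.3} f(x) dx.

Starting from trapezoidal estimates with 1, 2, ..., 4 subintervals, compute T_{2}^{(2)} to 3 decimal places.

-13.311

T_{0}^{(0)} (trapezoid, 1 panel, h=0.7000): -14.80087
T_{1}^{(0)} (trapezoid, 2 panels, h=0.3500): -13.68548
T_{2}^{(0)} (trapezoid, 4 panels, h=0.1750): -13.40466
T_{1}^{(1)} = -13.68548 + (-13.68548 − (-14.80087))/3 = -13.31368
T_{2}^{(1)} = -13.40466 + (-13.40466 − (-13.68548))/3 = -13.31105
T_{2}^{(2)} = -13.31105 + (-13.31105 − (-13.31368))/15 = -13.31087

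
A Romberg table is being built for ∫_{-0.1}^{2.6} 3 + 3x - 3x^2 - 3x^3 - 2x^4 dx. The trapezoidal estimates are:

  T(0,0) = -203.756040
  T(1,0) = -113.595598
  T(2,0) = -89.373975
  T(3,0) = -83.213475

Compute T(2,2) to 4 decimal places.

-81.1506

Richardson extrapolation on the trapezoidal column (denominator 4−1=3):
T(1,1) = (4·(-113.595598) − (-203.756040)) / 3 = -83.542117
T(2,1) = (4·(-89.373975) − (-113.595598)) / 3 = -81.300101
T(2,2) = (16·(-81.300101) − (-83.542117)) / 15 = -81.150633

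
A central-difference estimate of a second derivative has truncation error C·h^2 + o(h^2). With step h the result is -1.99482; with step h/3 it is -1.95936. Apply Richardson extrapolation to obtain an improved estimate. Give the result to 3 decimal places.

-1.955

Extrapolated value = (9·A(h/3) − A(h)) / (9 − 1)
= (9·(-1.95936) − (-1.99482)) / 8
= -15.63942 / 8 = -1.95493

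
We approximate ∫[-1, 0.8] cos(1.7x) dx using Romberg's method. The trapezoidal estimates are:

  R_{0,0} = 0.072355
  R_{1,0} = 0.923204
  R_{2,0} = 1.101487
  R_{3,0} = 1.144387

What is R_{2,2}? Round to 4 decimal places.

Richardson extrapolation on the trapezoidal column (denominator 4−1=3):
R_{1,1} = (4·0.923204 − 0.072355) / 3 = 1.206820
R_{2,1} = (4·1.101487 − 0.923204) / 3 = 1.160915
R_{2,2} = (16·1.160915 − 1.206820) / 15 = 1.157855
(Column j=1 coincides with Simpson's rule on the same nodes.)

1.1579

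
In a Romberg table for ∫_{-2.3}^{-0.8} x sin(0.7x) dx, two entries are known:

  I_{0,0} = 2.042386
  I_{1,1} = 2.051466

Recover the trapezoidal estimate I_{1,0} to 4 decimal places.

2.0492

From I_{1,1} = (4·I_{1,0} − I_{0,0})/3, solve for I_{1,0}:
4·I_{1,0} = 3·2.051466 + 2.042386 = 8.196784
I_{1,0} = 2.049196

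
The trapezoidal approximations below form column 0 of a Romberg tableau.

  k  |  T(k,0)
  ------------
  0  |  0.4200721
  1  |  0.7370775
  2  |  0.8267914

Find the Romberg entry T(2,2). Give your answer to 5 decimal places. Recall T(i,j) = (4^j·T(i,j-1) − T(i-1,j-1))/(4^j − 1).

0.85763

Richardson extrapolation on the trapezoidal column (denominator 4−1=3):
T(1,1) = 0.7370775 + (0.7370775 − 0.4200721)/3 = 0.8427460
T(2,1) = (4·0.8267914 − 0.7370775) / 3 = 0.8566960
T(2,2) = 0.8566960 + (0.8566960 − 0.8427460)/15 = 0.8576260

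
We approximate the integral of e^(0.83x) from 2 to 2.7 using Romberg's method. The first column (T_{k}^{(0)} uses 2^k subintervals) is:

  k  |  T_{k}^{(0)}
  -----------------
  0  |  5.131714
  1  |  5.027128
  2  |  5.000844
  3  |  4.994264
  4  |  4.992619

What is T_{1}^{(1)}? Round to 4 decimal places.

4.9923

T_{1}^{(1)} = 5.027128 + (5.027128 − 5.131714)/3 = 4.992266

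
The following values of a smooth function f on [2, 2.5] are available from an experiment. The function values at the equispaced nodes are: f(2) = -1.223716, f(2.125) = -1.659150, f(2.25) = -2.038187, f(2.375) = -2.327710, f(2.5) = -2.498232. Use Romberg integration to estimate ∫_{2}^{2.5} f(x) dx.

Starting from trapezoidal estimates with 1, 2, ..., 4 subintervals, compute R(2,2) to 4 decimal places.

R(0,0) (trapezoid, 1 panel, h=0.5000): -0.930487
R(1,0) (trapezoid, 2 panels, h=0.2500): -0.974790
R(2,0) (trapezoid, 4 panels, h=0.1250): -0.985753
R(1,1) = -0.974790 + (-0.974790 − (-0.930487))/3 = -0.989558
R(2,1) = -0.985753 + (-0.985753 − (-0.974790))/3 = -0.989407
R(2,2) = -0.989407 + (-0.989407 − (-0.989558))/15 = -0.989397

-0.9894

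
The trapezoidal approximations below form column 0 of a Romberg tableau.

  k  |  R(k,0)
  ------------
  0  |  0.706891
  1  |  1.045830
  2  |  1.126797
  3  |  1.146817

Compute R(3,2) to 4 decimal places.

1.1535

Richardson extrapolation on the trapezoidal column (denominator 4−1=3):
R(2,1) = 1.126797 + (1.126797 − 1.045830)/3 = 1.153786
R(3,1) = (4·1.146817 − 1.126797) / 3 = 1.153490
R(3,2) = (16·1.153490 − 1.153786) / 15 = 1.153470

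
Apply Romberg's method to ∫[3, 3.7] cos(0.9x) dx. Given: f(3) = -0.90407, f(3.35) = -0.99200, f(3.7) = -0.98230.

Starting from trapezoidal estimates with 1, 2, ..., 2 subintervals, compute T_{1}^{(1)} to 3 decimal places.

T_{0}^{(0)} (trapezoid, 1 panel, h=0.7000): -0.66023
T_{1}^{(0)} (trapezoid, 2 panels, h=0.3500): -0.67731
T_{1}^{(1)} = -0.67731 + (-0.67731 − (-0.66023))/3 = -0.68300

-0.683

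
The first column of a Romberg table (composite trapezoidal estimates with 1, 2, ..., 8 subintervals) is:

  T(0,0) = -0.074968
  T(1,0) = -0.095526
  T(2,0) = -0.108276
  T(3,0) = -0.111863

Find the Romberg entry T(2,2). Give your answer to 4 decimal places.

Richardson extrapolation on the trapezoidal column (denominator 4−1=3):
T(1,1) = -0.095526 + (-0.095526 − (-0.074968))/3 = -0.102379
T(2,1) = -0.108276 + (-0.108276 − (-0.095526))/3 = -0.112526
T(2,2) = -0.112526 + (-0.112526 − (-0.102379))/15 = -0.113202

-0.1132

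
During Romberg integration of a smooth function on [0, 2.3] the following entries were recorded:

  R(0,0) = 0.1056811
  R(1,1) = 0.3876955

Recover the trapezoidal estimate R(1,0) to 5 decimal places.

From R(1,1) = (4·R(1,0) − R(0,0))/3, solve for R(1,0):
4·R(1,0) = 3·0.3876955 + 0.1056811 = 1.2687676
R(1,0) = 0.3171919

0.31719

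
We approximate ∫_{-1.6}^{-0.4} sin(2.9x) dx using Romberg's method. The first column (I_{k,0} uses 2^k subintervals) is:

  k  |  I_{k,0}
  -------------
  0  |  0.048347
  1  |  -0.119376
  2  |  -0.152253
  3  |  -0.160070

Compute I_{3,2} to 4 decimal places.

Richardson extrapolation on the trapezoidal column (denominator 4−1=3):
I_{2,1} = (4·(-0.152253) − (-0.119376)) / 3 = -0.163212
I_{3,1} = (4·(-0.160070) − (-0.152253)) / 3 = -0.162676
I_{3,2} = (16·(-0.162676) − (-0.163212)) / 15 = -0.162640
(Column j=1 coincides with Simpson's rule on the same nodes.)

-0.1626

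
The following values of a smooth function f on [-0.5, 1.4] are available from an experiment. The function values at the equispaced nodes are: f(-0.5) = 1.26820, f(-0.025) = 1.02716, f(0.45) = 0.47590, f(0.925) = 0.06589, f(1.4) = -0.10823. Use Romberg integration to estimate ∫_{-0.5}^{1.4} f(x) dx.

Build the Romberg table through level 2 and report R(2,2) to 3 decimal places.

1.030

R(0,0) (trapezoid, 1 panel, h=1.9000): 1.10197
R(1,0) (trapezoid, 2 panels, h=0.9500): 1.00309
R(2,0) (trapezoid, 4 panels, h=0.4750): 1.02074
R(1,1) = 1.00309 + (1.00309 − 1.10197)/3 = 0.97013
R(2,1) = 1.02074 + (1.02074 − 1.00309)/3 = 1.02662
R(2,2) = 1.02662 + (1.02662 − 0.97013)/15 = 1.03039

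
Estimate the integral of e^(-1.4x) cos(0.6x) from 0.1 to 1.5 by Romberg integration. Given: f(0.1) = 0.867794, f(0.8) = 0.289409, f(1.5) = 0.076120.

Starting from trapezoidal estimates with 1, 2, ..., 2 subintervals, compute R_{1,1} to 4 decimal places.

R_{0,0} (trapezoid, 1 panel, h=1.4000): 0.660740
R_{1,0} (trapezoid, 2 panels, h=0.7000): 0.532956
R_{1,1} = 0.532956 + (0.532956 − 0.660740)/3 = 0.490361

0.4904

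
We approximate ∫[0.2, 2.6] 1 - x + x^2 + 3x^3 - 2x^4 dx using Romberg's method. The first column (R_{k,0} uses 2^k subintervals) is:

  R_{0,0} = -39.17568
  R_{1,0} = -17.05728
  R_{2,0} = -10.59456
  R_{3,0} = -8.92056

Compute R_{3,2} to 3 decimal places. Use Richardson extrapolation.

Richardson extrapolation on the trapezoidal column (denominator 4−1=3):
R_{2,1} = (4·(-10.59456) − (-17.05728)) / 3 = -8.44032
R_{3,1} = -8.92056 + (-8.92056 − (-10.59456))/3 = -8.36256
R_{3,2} = (16·(-8.36256) − (-8.44032)) / 15 = -8.35738
(Column j=1 coincides with Simpson's rule on the same nodes.)

-8.357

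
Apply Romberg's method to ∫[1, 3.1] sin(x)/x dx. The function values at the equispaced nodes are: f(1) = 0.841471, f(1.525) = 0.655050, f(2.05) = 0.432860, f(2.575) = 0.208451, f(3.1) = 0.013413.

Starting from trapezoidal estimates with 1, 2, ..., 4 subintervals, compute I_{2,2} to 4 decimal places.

I_{0,0} (trapezoid, 1 panel, h=2.1000): 0.897628
I_{1,0} (trapezoid, 2 panels, h=1.0500): 0.903317
I_{2,0} (trapezoid, 4 panels, h=0.5250): 0.904997
I_{1,1} = 0.903317 + (0.903317 − 0.897628)/3 = 0.905213
I_{2,1} = 0.904997 + (0.904997 − 0.903317)/3 = 0.905557
I_{2,2} = 0.905557 + (0.905557 − 0.905213)/15 = 0.905580

0.9056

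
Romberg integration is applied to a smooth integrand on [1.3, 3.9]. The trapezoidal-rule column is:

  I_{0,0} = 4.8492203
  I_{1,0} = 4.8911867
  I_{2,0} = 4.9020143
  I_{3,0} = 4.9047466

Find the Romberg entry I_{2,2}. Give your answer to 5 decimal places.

I_{1,1} = (4·4.8911867 − 4.8492203) / 3 = 4.9051755
I_{2,1} = 4.9020143 + (4.9020143 − 4.8911867)/3 = 4.9056235
I_{2,2} = 4.9056235 + (4.9056235 − 4.9051755)/15 = 4.9056534

4.90565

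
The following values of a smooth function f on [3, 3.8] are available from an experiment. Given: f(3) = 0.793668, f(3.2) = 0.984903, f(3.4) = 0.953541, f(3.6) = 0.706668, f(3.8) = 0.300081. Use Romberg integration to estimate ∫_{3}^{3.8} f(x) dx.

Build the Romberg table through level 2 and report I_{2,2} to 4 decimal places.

0.6509

I_{0,0} (trapezoid, 1 panel, h=0.8000): 0.437500
I_{1,0} (trapezoid, 2 panels, h=0.4000): 0.600166
I_{2,0} (trapezoid, 4 panels, h=0.2000): 0.638397
I_{1,1} = 0.600166 + (0.600166 − 0.437500)/3 = 0.654388
I_{2,1} = 0.638397 + (0.638397 − 0.600166)/3 = 0.651141
I_{2,2} = 0.651141 + (0.651141 − 0.654388)/15 = 0.650925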